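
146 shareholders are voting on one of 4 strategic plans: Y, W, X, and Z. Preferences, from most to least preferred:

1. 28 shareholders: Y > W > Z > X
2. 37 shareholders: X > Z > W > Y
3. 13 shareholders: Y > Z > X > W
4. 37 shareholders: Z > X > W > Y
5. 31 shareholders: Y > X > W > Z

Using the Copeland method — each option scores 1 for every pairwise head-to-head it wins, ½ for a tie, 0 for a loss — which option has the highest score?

Y: loses to W, X, and Z → score 0.
W: beats Y; loses to X and Z → score 1.
X: beats Y and W; loses to Z → score 2.
Z: beats Y, W, and X → score 3.
Z has the best pairwise record.

Z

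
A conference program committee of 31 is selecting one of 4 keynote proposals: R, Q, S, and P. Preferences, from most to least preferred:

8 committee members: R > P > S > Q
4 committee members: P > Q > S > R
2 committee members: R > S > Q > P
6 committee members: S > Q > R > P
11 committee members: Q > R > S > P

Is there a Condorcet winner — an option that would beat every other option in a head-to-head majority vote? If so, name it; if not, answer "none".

none

Checking pairwise contests:
Q beats R 21–10.
S beats Q 16–15.
R beats S 21–10.
R beats P 27–4.
Every option loses at least one head-to-head, so there is no Condorcet winner.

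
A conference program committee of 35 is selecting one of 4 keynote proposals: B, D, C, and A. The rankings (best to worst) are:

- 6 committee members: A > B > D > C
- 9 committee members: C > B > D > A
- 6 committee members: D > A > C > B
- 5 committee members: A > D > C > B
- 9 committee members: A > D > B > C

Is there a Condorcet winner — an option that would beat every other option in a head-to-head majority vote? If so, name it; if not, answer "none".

A

A vs B: 26–9 for A.
A vs D: 20–15 for A.
A vs C: 26–9 for A.
A beats every other option head-to-head.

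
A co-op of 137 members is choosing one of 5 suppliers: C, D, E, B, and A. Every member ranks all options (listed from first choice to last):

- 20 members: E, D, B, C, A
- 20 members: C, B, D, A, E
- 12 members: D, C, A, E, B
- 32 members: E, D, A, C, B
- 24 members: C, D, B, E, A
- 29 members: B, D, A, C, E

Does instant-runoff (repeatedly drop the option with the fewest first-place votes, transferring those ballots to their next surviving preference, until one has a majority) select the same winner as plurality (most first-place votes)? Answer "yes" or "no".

Instant-runoff — R1 C 44, D 12, E 52, B 29, A 0 (A out); R2 C 44, D 12, E 52, B 29 (D out); R3 C 56, E 52, B 29 (B out); R4 C 85, E 52 (C winner). Winner: C.
Plurality — first-place votes: C 44, D 12, E 52, B 29, A 0. Winner: E.
The two methods disagree.

no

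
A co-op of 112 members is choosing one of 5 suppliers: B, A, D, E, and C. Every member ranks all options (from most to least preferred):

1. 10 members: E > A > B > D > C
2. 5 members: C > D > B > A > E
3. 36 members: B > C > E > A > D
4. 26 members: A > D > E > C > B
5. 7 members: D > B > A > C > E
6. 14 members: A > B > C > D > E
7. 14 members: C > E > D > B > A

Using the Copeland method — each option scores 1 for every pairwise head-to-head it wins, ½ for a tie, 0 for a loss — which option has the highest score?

B: beats A, D, E, and C → score 4.
A: beats D and C; loses to B and E → score 2.
D: loses to B, A, E, and C → score 0.
E: beats A and D; loses to B and C → score 2.
C: beats D and E; loses to B and A → score 2.
B has the best pairwise record.

B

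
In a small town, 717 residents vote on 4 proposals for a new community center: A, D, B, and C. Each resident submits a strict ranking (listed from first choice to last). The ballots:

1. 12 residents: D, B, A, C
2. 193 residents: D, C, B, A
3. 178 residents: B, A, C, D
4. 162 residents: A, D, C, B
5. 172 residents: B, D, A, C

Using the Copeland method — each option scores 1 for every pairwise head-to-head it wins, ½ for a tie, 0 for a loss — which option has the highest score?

A: beats C; loses to D and B → score 1.
D: beats A, B, and C → score 3.
B: beats A and C; loses to D → score 2.
C: loses to A, D, and B → score 0.
D has the best pairwise record.

D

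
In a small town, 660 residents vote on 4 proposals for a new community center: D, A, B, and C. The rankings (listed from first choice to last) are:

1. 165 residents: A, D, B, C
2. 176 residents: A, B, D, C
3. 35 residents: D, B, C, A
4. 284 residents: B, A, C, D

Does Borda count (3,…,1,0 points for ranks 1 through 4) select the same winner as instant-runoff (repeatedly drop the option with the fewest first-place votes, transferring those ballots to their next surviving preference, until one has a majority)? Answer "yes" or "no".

yes

Borda — scores: D 611, A 1591, B 1439, C 319. Winner: A.
Instant-runoff — R1 D 35, A 341, B 284, C 0 (A winner). Winner: A.
The two methods agree.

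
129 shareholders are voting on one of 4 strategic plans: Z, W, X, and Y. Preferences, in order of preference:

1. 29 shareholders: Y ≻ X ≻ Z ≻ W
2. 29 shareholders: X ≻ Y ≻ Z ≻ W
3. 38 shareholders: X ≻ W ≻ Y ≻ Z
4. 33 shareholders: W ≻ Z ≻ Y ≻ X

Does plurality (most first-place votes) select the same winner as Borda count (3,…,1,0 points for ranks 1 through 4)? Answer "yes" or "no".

yes

Plurality — first-place votes: Z 0, W 33, X 67, Y 29. Winner: X.
Borda — scores: Z 124, W 175, X 259, Y 216. Winner: X.
The two methods agree.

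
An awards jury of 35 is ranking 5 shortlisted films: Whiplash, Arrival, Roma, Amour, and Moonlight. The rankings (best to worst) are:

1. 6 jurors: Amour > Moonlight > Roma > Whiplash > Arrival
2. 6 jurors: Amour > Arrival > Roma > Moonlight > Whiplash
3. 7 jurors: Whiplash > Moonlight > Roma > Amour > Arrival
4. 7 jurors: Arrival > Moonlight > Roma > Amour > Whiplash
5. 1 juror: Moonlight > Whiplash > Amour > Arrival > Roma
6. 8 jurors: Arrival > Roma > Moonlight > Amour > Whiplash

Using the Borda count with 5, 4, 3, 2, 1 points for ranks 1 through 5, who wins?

Whiplash: 6·2 + 6·1 + 7·5 + 7·1 + 1·4 + 8·1 = 72
Arrival: 6·1 + 6·4 + 7·1 + 7·5 + 1·2 + 8·5 = 114
Roma: 6·3 + 6·3 + 7·3 + 7·3 + 1·1 + 8·4 = 111
Amour: 6·5 + 6·5 + 7·2 + 7·2 + 1·3 + 8·2 = 107
Moonlight: 6·4 + 6·2 + 7·4 + 7·4 + 1·5 + 8·3 = 121
Moonlight has the highest Borda score (121).

Moonlight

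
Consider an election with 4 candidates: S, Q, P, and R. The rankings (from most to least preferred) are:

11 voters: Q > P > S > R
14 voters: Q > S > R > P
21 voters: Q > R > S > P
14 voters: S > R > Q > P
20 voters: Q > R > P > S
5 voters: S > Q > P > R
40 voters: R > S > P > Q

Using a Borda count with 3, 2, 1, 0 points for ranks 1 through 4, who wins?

S: 11·1 + 14·2 + 21·1 + 14·3 + 20·0 + 5·3 + 40·2 = 197
Q: 11·3 + 14·3 + 21·3 + 14·1 + 20·3 + 5·2 + 40·0 = 222
P: 11·2 + 14·0 + 21·0 + 14·0 + 20·1 + 5·1 + 40·1 = 87
R: 11·0 + 14·1 + 21·2 + 14·2 + 20·2 + 5·0 + 40·3 = 244
R has the highest Borda score (244).

R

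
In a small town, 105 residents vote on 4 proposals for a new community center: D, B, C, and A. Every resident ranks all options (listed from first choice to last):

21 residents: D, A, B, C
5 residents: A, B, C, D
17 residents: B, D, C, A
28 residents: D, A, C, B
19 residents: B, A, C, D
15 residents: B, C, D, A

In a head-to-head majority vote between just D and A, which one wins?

Voters preferring D to A: 81; preferring A to D: 24.
D wins the head-to-head.

D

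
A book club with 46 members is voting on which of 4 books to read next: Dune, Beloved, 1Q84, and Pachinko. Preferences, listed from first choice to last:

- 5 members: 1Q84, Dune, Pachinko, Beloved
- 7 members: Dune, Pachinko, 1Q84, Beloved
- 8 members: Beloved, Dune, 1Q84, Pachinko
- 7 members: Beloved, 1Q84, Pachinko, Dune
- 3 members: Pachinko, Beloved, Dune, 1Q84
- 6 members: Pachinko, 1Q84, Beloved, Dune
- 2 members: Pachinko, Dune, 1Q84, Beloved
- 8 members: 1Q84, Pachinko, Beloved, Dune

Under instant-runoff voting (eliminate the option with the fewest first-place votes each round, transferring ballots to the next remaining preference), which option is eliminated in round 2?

Round 1: Dune 7, Beloved 15, 1Q84 13, Pachinko 11. Eliminate Dune.
Round 2: Beloved 15, 1Q84 13, Pachinko 18. Eliminate 1Q84.

1Q84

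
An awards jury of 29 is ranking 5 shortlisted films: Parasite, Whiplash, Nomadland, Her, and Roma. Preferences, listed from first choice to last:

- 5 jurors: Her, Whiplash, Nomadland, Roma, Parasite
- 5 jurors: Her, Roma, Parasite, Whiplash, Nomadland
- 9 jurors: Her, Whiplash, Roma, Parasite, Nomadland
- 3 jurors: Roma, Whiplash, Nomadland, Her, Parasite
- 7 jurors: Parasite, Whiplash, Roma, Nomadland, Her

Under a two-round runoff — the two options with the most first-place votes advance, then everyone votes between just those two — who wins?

Her

Round 1 first-place votes: Parasite 7, Whiplash 0, Nomadland 0, Her 19, Roma 3.
Her and Parasite advance.
Runoff: Her is preferred to Parasite by 22 voters; Parasite by 7.
Her wins the runoff.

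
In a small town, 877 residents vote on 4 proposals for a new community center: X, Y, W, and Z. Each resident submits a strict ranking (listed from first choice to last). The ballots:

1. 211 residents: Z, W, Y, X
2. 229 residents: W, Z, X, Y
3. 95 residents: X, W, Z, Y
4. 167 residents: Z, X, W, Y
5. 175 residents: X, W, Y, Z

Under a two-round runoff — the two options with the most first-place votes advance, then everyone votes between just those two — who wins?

Round 1 first-place votes: X 270, Y 0, W 229, Z 378.
Z and X advance.
Runoff: Z is preferred to X by 607 voters; X by 270.
Z wins the runoff.

Z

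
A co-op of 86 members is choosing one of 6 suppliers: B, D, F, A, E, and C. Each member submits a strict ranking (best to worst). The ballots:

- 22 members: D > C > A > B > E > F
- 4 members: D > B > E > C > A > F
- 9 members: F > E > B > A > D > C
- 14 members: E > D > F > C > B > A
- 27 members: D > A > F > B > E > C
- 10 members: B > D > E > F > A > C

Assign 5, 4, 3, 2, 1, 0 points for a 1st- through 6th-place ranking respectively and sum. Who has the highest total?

D

B: 22·2 + 4·4 + 9·3 + 14·1 + 27·2 + 10·5 = 205
D: 22·5 + 4·5 + 9·1 + 14·4 + 27·5 + 10·4 = 370
F: 22·0 + 4·0 + 9·5 + 14·3 + 27·3 + 10·2 = 188
A: 22·3 + 4·1 + 9·2 + 14·0 + 27·4 + 10·1 = 206
E: 22·1 + 4·3 + 9·4 + 14·5 + 27·1 + 10·3 = 197
C: 22·4 + 4·2 + 9·0 + 14·2 + 27·0 + 10·0 = 124
D has the highest Borda score (370).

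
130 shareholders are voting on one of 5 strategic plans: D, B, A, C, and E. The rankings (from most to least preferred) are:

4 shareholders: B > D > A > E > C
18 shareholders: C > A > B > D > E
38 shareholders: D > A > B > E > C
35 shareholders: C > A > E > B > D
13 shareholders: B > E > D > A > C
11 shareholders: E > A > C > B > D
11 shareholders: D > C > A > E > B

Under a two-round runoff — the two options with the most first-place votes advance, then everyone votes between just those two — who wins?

D

Round 1 first-place votes: D 49, B 17, A 0, C 53, E 11.
C and D advance.
Runoff: C is preferred to D by 64 voters; D by 66.
D wins the runoff.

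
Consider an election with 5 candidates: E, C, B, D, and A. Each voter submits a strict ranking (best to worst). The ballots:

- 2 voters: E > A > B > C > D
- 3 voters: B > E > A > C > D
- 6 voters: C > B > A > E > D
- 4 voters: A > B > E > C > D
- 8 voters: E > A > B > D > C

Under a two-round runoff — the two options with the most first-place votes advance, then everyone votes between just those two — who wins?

Round 1 first-place votes: E 10, C 6, B 3, D 0, A 4.
E and C advance.
Runoff: E is preferred to C by 17 voters; C by 6.
E wins the runoff.

E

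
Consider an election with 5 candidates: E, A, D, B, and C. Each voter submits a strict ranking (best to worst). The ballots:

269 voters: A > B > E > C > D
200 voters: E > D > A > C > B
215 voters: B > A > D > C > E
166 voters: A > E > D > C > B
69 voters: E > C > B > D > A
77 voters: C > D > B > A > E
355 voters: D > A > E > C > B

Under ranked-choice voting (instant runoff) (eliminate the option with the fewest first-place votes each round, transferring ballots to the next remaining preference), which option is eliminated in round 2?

B

Round 1: E 269, A 435, D 355, B 215, C 77. Eliminate C.
Round 2: E 269, A 435, D 432, B 215. Eliminate B.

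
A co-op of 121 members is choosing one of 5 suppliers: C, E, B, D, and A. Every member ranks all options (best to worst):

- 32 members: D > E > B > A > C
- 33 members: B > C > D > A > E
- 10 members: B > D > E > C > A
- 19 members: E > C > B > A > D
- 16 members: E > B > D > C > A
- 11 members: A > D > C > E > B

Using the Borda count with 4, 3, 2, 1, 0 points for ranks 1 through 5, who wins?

C: 32·0 + 33·3 + 10·1 + 19·3 + 16·1 + 11·2 = 204
E: 32·3 + 33·0 + 10·2 + 19·4 + 16·4 + 11·1 = 267
B: 32·2 + 33·4 + 10·4 + 19·2 + 16·3 + 11·0 = 322
D: 32·4 + 33·2 + 10·3 + 19·0 + 16·2 + 11·3 = 289
A: 32·1 + 33·1 + 10·0 + 19·1 + 16·0 + 11·4 = 128
B has the highest Borda score (322).

B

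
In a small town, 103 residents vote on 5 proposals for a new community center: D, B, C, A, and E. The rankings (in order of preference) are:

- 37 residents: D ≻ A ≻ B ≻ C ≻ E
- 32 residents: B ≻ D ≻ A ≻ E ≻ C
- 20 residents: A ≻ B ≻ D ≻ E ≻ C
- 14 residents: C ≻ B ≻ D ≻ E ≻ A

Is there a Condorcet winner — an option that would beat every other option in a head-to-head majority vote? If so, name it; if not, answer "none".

Checking pairwise contests:
B beats D 66–37.
A beats B 57–46.
D beats C 89–14.
D beats A 83–20.
D beats E 103–0.
Every option loses at least one head-to-head, so there is no Condorcet winner.

none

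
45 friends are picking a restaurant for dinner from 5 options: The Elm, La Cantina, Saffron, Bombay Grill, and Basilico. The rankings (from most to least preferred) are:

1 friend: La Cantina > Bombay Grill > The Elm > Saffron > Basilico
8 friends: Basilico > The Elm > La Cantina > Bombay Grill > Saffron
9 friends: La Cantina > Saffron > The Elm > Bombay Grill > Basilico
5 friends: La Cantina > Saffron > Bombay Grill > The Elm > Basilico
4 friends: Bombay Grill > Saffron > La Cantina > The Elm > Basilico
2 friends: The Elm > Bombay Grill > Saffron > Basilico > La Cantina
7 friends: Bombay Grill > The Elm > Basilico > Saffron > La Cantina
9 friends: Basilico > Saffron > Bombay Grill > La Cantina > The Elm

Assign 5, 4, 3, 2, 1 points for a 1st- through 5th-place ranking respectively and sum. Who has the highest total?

Bombay Grill

The Elm: 1·3 + 8·4 + 9·3 + 5·2 + 4·2 + 2·5 + 7·4 + 9·1 = 127
La Cantina: 1·5 + 8·3 + 9·5 + 5·5 + 4·3 + 2·1 + 7·1 + 9·2 = 138
Saffron: 1·2 + 8·1 + 9·4 + 5·4 + 4·4 + 2·3 + 7·2 + 9·4 = 138
Bombay Grill: 1·4 + 8·2 + 9·2 + 5·3 + 4·5 + 2·4 + 7·5 + 9·3 = 143
Basilico: 1·1 + 8·5 + 9·1 + 5·1 + 4·1 + 2·2 + 7·3 + 9·5 = 129
Bombay Grill has the highest Borda score (143).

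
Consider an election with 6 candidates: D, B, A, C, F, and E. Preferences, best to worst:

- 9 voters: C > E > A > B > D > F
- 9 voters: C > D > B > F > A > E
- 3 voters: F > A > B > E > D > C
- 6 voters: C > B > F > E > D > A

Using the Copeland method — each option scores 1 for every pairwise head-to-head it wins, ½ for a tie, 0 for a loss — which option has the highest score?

C

D: beats A and F; loses to B, C, and E → score 2.
B: beats D, A, F, and E; loses to C → score 4.
A: loses to D, B, C, F, and E → score 0.
C: beats D, B, A, F, and E → score 5.
F: beats A and E; loses to D, B, and C → score 2.
E: beats D and A; loses to B, C, and F → score 2.
C has the best pairwise record.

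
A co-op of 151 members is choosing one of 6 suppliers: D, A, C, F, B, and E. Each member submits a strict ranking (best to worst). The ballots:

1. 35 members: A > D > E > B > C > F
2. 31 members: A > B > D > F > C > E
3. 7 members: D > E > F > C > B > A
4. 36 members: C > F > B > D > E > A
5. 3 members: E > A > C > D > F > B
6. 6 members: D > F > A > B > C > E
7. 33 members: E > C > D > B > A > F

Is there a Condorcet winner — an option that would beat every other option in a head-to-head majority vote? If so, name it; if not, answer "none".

D

D vs A: 82–69 for D.
D vs C: 79–72 for D.
D vs F: 115–36 for D.
D vs B: 84–67 for D.
D vs E: 115–36 for D.
D beats every other option head-to-head.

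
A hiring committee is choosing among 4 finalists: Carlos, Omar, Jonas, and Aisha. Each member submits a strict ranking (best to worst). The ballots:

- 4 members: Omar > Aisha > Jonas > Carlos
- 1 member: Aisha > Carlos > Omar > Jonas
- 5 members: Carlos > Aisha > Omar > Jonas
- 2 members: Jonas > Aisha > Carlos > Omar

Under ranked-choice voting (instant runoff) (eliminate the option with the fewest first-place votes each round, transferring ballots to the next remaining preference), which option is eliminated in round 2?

Jonas

Round 1: Carlos 5, Omar 4, Jonas 2, Aisha 1. Eliminate Aisha.
Round 2: Carlos 6, Omar 4, Jonas 2. Eliminate Jonas.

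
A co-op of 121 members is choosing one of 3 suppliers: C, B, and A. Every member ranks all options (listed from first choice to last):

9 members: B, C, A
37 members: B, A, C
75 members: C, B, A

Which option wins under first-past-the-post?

C

First-place votes: C 75, B 46, A 0.
C has the most first-place votes.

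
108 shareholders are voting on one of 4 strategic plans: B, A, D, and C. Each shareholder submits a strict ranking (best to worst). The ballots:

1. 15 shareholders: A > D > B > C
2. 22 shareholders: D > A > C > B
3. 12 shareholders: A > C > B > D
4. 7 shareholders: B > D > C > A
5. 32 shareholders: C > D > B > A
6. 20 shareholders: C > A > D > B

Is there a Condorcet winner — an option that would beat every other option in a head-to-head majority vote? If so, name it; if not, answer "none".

C vs B: 86–22 for C.
C vs A: 59–49 for C.
C vs D: 64–44 for C.
C beats every other option head-to-head.

C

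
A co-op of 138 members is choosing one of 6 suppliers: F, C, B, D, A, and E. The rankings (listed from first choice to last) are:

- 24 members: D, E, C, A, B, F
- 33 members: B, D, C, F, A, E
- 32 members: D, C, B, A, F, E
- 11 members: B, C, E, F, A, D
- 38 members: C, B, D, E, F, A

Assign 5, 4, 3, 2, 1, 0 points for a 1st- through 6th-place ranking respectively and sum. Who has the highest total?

F: 24·0 + 33·2 + 32·1 + 11·2 + 38·1 = 158
C: 24·3 + 33·3 + 32·4 + 11·4 + 38·5 = 533
B: 24·1 + 33·5 + 32·3 + 11·5 + 38·4 = 492
D: 24·5 + 33·4 + 32·5 + 11·0 + 38·3 = 526
A: 24·2 + 33·1 + 32·2 + 11·1 + 38·0 = 156
E: 24·4 + 33·0 + 32·0 + 11·3 + 38·2 = 205
C has the highest Borda score (533).

C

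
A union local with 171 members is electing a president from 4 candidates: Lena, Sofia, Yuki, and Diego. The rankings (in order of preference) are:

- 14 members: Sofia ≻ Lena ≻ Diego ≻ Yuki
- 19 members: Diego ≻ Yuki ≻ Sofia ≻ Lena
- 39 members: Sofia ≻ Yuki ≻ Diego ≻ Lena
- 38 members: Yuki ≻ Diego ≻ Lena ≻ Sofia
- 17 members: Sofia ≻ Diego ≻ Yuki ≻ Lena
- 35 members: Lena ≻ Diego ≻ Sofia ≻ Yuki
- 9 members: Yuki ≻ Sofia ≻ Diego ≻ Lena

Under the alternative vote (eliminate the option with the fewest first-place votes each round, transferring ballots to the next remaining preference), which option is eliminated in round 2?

Lena

Round 1: Lena 35, Sofia 70, Yuki 47, Diego 19. Eliminate Diego.
Round 2: Lena 35, Sofia 70, Yuki 66. Eliminate Lena.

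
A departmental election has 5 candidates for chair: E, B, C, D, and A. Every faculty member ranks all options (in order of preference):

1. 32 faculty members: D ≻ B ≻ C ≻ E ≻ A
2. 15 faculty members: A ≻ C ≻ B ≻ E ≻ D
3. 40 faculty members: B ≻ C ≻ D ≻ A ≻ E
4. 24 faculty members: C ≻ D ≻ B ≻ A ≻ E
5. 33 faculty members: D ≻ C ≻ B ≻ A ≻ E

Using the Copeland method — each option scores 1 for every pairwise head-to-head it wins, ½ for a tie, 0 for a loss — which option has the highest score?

E: loses to B, C, D, and A → score 0.
B: beats E and A; ties C; loses to D → score 2.5.
C: beats E, D, and A; ties B → score 3.5.
D: beats E, B, and A; loses to C → score 3.
A: beats E; loses to B, C, and D → score 1.
C has the best pairwise record.

C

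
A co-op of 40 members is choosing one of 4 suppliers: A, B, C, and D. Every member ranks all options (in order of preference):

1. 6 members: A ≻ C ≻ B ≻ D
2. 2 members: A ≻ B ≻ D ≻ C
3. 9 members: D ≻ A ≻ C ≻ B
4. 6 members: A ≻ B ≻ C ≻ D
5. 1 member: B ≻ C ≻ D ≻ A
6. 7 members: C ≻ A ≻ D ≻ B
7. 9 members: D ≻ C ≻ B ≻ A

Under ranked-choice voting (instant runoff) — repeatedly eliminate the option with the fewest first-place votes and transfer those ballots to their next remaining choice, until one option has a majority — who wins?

Round 1: A 14, B 1, C 7, D 18. Eliminate B.
Round 2: A 14, C 8, D 18. Eliminate C.
Round 3: A 21, D 19. A has a majority.

A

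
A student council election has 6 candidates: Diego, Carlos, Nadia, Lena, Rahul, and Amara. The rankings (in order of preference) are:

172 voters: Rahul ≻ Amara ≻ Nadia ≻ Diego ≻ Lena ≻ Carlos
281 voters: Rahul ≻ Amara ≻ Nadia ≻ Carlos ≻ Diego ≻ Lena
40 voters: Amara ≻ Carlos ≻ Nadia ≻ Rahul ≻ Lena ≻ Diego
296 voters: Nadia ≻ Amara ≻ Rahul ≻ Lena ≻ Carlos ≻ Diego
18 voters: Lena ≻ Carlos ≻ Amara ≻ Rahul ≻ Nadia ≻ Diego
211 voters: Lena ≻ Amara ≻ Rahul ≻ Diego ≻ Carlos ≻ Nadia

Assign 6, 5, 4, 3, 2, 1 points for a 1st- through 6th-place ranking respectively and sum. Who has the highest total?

Diego: 172·3 + 281·2 + 40·1 + 296·1 + 18·1 + 211·3 = 2065
Carlos: 172·1 + 281·3 + 40·5 + 296·2 + 18·5 + 211·2 = 2319
Nadia: 172·4 + 281·4 + 40·4 + 296·6 + 18·2 + 211·1 = 3995
Lena: 172·2 + 281·1 + 40·2 + 296·3 + 18·6 + 211·6 = 2967
Rahul: 172·6 + 281·6 + 40·3 + 296·4 + 18·3 + 211·4 = 4920
Amara: 172·5 + 281·5 + 40·6 + 296·5 + 18·4 + 211·5 = 5112
Amara has the highest Borda score (5112).

Amara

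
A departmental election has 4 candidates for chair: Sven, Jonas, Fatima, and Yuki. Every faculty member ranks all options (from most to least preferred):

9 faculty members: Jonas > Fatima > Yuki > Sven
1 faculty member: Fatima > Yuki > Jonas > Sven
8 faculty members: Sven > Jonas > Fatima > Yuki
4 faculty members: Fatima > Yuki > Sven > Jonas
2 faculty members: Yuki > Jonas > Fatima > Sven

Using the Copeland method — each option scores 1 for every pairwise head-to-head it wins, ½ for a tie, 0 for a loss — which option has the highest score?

Sven: ties Jonas; loses to Fatima and Yuki → score 0.5.
Jonas: beats Fatima and Yuki; ties Sven → score 2.5.
Fatima: beats Sven and Yuki; loses to Jonas → score 2.
Yuki: beats Sven; loses to Jonas and Fatima → score 1.
Jonas has the best pairwise record.

Jonas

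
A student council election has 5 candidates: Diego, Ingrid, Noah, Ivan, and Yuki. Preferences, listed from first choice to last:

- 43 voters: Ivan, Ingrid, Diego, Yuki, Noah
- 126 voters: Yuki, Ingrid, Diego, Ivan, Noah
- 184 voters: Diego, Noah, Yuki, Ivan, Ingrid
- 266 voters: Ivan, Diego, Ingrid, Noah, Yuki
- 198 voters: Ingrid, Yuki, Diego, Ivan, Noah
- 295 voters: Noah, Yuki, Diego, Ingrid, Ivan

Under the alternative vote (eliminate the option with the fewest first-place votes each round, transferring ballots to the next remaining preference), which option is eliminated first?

Round 1: Diego 184, Ingrid 198, Noah 295, Ivan 309, Yuki 126. Eliminate Yuki.

Yuki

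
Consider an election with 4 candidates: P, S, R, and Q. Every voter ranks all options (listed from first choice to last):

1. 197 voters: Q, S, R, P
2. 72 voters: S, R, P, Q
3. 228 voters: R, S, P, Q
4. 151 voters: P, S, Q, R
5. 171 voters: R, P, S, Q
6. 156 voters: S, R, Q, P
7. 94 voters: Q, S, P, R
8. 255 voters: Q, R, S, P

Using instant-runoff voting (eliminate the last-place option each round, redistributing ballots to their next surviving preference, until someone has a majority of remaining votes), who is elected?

Round 1: P 151, S 228, R 399, Q 546. Eliminate P.
Round 2: S 379, R 399, Q 546. Eliminate S.
Round 3: R 627, Q 697. Q has a majority.

Q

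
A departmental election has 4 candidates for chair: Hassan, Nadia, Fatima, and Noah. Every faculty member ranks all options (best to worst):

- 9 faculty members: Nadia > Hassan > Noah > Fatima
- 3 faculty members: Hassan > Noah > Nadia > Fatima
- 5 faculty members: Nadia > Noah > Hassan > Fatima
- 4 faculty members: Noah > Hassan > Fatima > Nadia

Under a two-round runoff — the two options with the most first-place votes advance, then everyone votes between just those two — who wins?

Nadia

Round 1 first-place votes: Hassan 3, Nadia 14, Fatima 0, Noah 4.
Nadia and Noah advance.
Runoff: Nadia is preferred to Noah by 14 voters; Noah by 7.
Nadia wins the runoff.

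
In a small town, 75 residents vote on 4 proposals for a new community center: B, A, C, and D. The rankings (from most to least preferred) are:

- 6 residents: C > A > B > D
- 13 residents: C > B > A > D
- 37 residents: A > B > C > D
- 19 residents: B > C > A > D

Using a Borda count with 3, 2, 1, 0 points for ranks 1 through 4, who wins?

B: 6·1 + 13·2 + 37·2 + 19·3 = 163
A: 6·2 + 13·1 + 37·3 + 19·1 = 155
C: 6·3 + 13·3 + 37·1 + 19·2 = 132
D: 6·0 + 13·0 + 37·0 + 19·0 = 0
B has the highest Borda score (163).

B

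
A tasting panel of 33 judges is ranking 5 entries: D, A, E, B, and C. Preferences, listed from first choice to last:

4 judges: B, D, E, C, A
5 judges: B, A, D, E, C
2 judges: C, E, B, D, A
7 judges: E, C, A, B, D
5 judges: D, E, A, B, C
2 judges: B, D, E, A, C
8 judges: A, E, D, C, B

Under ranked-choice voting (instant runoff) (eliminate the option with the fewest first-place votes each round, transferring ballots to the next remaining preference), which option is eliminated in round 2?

D

Round 1: D 5, A 8, E 7, B 11, C 2. Eliminate C.
Round 2: D 5, A 8, E 9, B 11. Eliminate D.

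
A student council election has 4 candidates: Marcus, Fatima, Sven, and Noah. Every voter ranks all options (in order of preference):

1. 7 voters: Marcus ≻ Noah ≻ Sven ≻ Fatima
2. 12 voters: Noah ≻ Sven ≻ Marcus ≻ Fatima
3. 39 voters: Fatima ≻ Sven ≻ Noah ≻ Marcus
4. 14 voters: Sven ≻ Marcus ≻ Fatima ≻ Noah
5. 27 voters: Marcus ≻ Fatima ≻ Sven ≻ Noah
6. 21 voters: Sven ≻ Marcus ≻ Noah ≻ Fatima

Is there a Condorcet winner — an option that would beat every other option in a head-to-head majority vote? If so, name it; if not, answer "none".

none

Checking pairwise contests:
Sven beats Marcus 86–34.
Marcus beats Fatima 81–39.
Fatima beats Sven 66–54.
Marcus beats Noah 69–51.
Every option loses at least one head-to-head, so there is no Condorcet winner.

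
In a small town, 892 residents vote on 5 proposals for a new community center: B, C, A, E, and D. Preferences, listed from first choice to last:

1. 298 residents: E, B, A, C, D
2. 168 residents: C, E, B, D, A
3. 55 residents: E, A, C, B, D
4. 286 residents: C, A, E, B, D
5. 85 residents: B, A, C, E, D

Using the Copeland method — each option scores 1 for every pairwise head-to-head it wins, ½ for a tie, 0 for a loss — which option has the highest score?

C

B: beats A and D; loses to C and E → score 2.
C: beats B, A, E, and D → score 4.
A: beats D; loses to B, C, and E → score 1.
E: beats B, A, and D; loses to C → score 3.
D: loses to B, C, A, and E → score 0.
C has the best pairwise record.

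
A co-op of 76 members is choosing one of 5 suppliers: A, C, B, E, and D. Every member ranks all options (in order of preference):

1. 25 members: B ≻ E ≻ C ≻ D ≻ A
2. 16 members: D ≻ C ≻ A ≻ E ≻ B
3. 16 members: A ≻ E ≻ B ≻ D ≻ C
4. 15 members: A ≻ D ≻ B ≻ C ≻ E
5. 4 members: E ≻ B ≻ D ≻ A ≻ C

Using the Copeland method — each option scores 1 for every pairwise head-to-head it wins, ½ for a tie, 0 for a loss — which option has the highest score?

A: beats B and E; loses to C and D → score 2.
C: beats A; loses to B, E, and D → score 1.
B: beats C, E, and D; loses to A → score 3.
E: beats C and D; loses to A and B → score 2.
D: beats A and C; loses to B and E → score 2.
B has the best pairwise record.

B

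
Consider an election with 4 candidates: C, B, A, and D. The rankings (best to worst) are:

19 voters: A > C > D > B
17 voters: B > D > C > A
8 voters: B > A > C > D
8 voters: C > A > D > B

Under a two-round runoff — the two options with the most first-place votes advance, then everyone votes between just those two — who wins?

Round 1 first-place votes: C 8, B 25, A 19, D 0.
B and A advance.
Runoff: B is preferred to A by 25 voters; A by 27.
A wins the runoff.

A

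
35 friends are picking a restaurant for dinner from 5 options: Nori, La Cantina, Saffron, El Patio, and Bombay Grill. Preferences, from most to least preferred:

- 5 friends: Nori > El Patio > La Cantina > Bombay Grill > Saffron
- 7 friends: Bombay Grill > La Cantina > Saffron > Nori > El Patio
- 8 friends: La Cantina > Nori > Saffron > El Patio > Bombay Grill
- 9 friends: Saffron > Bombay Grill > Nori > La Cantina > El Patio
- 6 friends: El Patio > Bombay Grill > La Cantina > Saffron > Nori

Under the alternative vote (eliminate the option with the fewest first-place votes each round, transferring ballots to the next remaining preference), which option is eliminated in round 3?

Round 1: Nori 5, La Cantina 8, Saffron 9, El Patio 6, Bombay Grill 7. Eliminate Nori.
Round 2: La Cantina 8, Saffron 9, El Patio 11, Bombay Grill 7. Eliminate Bombay Grill.
Round 3: La Cantina 15, Saffron 9, El Patio 11. Eliminate Saffron.

Saffron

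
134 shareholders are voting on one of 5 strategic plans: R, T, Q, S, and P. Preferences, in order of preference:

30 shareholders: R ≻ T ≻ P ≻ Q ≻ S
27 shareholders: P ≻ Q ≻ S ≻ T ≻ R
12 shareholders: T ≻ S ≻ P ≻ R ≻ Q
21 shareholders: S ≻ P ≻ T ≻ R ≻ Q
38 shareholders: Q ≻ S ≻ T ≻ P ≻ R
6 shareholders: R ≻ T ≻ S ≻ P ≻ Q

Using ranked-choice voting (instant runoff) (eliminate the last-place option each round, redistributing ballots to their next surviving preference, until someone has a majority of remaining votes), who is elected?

R

Round 1: R 36, T 12, Q 38, S 21, P 27. Eliminate T.
Round 2: R 36, Q 38, S 33, P 27. Eliminate P.
Round 3: R 36, Q 65, S 33. Eliminate S.
Round 4: R 69, Q 65. R has a majority.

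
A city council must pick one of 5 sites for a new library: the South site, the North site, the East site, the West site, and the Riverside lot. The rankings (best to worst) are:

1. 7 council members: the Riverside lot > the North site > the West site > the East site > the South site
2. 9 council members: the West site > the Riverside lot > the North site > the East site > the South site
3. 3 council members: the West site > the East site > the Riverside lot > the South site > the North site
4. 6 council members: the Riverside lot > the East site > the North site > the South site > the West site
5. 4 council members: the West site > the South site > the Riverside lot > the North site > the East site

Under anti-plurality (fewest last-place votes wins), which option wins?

the Riverside lot

Last-place votes: the South site 16, the North site 3, the East site 4, the West site 6, the Riverside lot 0.
the Riverside lot is ranked last by the fewest voters, so the Riverside lot wins.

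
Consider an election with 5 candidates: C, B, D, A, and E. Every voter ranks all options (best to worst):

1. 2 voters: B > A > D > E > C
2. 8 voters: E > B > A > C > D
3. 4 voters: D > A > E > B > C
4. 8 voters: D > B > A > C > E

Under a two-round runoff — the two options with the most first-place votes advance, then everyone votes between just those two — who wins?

Round 1 first-place votes: C 0, B 2, D 12, A 0, E 8.
D and E advance.
Runoff: D is preferred to E by 14 voters; E by 8.
D wins the runoff.

D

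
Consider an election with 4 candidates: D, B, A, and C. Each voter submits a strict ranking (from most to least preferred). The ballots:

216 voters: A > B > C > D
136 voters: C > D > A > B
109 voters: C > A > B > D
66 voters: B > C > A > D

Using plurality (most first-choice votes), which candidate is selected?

First-place votes: D 0, B 66, A 216, C 245.
C has the most first-place votes.

C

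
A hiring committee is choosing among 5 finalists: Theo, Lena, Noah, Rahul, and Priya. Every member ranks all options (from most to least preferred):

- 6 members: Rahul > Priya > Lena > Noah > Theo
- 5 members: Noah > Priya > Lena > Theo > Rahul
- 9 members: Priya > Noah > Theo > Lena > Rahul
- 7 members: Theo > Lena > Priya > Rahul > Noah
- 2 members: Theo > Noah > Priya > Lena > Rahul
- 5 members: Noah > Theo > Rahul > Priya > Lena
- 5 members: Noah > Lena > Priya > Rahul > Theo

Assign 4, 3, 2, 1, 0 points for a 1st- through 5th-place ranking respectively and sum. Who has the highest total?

Theo: 6·0 + 5·1 + 9·2 + 7·4 + 2·4 + 5·3 + 5·0 = 74
Lena: 6·2 + 5·2 + 9·1 + 7·3 + 2·1 + 5·0 + 5·3 = 69
Noah: 6·1 + 5·4 + 9·3 + 7·0 + 2·3 + 5·4 + 5·4 = 99
Rahul: 6·4 + 5·0 + 9·0 + 7·1 + 2·0 + 5·2 + 5·1 = 46
Priya: 6·3 + 5·3 + 9·4 + 7·2 + 2·2 + 5·1 + 5·2 = 102
Priya has the highest Borda score (102).

Priya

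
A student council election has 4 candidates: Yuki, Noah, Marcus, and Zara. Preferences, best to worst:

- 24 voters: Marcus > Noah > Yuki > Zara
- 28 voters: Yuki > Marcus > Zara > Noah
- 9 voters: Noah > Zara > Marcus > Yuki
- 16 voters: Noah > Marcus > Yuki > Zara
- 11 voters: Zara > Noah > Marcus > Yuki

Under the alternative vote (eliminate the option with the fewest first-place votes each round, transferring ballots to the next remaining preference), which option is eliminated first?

Zara

Round 1: Yuki 28, Noah 25, Marcus 24, Zara 11. Eliminate Zara.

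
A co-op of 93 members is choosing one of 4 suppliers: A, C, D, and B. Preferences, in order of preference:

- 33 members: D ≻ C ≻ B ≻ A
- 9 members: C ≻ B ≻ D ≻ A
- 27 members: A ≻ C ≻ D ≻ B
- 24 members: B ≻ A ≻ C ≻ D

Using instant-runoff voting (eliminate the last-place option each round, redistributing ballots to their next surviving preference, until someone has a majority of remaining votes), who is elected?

Round 1: A 27, C 9, D 33, B 24. Eliminate C.
Round 2: A 27, D 33, B 33. Eliminate A.
Round 3: D 60, B 33. D has a majority.

D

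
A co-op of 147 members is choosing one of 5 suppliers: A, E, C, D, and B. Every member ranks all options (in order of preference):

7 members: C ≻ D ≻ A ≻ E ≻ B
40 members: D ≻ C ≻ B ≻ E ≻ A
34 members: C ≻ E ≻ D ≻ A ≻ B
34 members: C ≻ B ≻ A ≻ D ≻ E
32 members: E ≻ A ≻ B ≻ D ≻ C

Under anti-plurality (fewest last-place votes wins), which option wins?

D

Last-place votes: A 40, E 34, C 32, D 0, B 41.
D is ranked last by the fewest voters, so D wins.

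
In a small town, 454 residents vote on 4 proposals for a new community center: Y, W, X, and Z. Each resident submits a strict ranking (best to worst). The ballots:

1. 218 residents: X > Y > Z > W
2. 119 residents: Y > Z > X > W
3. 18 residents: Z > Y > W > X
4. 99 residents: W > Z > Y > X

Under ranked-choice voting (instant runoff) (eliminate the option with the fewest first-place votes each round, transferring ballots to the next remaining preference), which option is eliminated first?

Round 1: Y 119, W 99, X 218, Z 18. Eliminate Z.

Z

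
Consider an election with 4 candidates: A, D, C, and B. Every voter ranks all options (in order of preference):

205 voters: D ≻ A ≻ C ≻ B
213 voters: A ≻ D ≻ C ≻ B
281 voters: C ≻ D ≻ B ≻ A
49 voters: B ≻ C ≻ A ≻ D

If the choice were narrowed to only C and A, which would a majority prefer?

Voters preferring C to A: 330; preferring A to C: 418.
A wins the head-to-head.

A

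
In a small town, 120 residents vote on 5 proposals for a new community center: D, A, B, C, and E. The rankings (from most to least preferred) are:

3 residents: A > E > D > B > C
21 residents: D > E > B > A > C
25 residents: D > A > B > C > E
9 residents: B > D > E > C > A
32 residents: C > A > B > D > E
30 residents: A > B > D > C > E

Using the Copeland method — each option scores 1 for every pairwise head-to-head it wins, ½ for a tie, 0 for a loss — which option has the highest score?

A

D: beats C and E; loses to A and B → score 2.
A: beats D, B, C, and E → score 4.
B: beats D, C, and E; loses to A → score 3.
C: beats E; loses to D, A, and B → score 1.
E: loses to D, A, B, and C → score 0.
A has the best pairwise record.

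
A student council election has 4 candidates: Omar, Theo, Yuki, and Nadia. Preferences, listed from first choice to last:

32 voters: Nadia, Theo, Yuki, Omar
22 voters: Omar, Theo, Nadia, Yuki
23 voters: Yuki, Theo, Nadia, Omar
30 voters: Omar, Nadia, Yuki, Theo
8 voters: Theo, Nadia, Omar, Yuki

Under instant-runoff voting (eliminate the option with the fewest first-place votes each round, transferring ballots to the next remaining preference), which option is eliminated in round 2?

Round 1: Omar 52, Theo 8, Yuki 23, Nadia 32. Eliminate Theo.
Round 2: Omar 52, Yuki 23, Nadia 40. Eliminate Yuki.

Yuki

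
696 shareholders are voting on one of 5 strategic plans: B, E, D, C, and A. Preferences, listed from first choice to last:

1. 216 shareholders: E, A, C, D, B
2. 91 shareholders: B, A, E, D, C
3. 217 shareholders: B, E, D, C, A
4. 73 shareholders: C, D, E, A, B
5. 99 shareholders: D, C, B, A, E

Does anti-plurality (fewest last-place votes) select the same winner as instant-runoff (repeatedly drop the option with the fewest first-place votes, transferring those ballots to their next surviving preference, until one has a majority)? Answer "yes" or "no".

no

Anti-plurality — last-place votes: B 289, E 99, D 0, C 91, A 217. Winner: D.
Instant-runoff — R1 B 308, E 216, D 99, C 73, A 0 (A out); R2 B 308, E 216, D 99, C 73 (C out); R3 B 308, E 216, D 172 (D out); R4 B 407, E 289 (B winner). Winner: B.
The two methods disagree.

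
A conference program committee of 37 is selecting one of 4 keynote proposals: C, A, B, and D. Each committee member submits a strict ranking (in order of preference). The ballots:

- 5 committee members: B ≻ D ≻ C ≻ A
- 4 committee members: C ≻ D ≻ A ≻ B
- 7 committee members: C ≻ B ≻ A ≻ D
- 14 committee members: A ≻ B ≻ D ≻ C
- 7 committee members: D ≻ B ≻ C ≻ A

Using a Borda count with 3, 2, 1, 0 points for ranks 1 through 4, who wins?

C: 5·1 + 4·3 + 7·3 + 14·0 + 7·1 = 45
A: 5·0 + 4·1 + 7·1 + 14·3 + 7·0 = 53
B: 5·3 + 4·0 + 7·2 + 14·2 + 7·2 = 71
D: 5·2 + 4·2 + 7·0 + 14·1 + 7·3 = 53
B has the highest Borda score (71).

B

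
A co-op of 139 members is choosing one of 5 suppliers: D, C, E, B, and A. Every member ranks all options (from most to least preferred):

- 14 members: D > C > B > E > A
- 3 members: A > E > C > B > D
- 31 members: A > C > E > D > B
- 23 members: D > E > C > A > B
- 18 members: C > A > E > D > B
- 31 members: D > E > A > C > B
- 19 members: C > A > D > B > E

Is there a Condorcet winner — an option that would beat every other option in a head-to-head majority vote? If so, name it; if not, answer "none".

C vs D: 71–68 for C.
C vs E: 82–57 for C.
C vs B: 139–0 for C.
C vs A: 74–65 for C.
C beats every other option head-to-head.

C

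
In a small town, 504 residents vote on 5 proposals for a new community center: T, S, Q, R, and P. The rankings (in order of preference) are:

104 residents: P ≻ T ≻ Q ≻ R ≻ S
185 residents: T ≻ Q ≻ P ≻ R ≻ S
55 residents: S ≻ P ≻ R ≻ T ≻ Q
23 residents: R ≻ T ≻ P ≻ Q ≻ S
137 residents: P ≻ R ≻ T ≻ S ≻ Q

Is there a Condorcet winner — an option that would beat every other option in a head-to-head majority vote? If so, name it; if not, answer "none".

P

P vs T: 296–208 for P.
P vs S: 449–55 for P.
P vs Q: 319–185 for P.
P vs R: 481–23 for P.
P beats every other option head-to-head.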